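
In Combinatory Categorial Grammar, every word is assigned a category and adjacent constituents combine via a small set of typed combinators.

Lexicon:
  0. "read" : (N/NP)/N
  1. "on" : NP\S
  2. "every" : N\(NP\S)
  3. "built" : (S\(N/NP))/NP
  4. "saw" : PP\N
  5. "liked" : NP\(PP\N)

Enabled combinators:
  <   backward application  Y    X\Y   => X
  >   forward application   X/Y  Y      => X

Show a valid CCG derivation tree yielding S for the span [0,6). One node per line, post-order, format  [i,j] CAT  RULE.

[0,1] (N/NP)/N  lex  "read"
[1,2] NP\S  lex  "on"
[2,3] N\(NP\S)  lex  "every"
[1,3] N  <  k=2
[0,3] N/NP  >  k=1
[3,4] (S\(N/NP))/NP  lex  "built"
[4,5] PP\N  lex  "saw"
[5,6] NP\(PP\N)  lex  "liked"
[4,6] NP  <  k=5
[3,6] S\(N/NP)  >  k=4
[0,6] S  <  k=3

[0,6] S   <
  [0,3] N/NP   >
    [0,1] "read" : (N/NP)/N
    [1,3] N   <
      [1,2] "on" : NP\S
      [2,3] "every" : N\(NP\S)
  [3,6] S\(N/NP)   >
    [3,4] "built" : (S\(N/NP))/NP
    [4,6] NP   <
      [4,5] "saw" : PP\N
      [5,6] "liked" : NP\(PP\N)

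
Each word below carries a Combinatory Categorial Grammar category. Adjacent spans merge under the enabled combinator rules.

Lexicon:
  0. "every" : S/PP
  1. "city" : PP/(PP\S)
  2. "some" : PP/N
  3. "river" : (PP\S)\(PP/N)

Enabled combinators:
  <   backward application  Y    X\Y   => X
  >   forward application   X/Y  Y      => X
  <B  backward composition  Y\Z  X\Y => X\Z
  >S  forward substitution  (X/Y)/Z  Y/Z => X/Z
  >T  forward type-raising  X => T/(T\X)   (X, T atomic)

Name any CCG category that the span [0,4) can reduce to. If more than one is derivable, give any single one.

[0,4] S   >
  [0,1] "every" : S/PP
  [1,4] PP   >
    [1,2] "city" : PP/(PP\S)
    [2,4] PP\S   <
      [2,3] "some" : PP/N
      [3,4] "river" : (PP\S)\(PP/N)

S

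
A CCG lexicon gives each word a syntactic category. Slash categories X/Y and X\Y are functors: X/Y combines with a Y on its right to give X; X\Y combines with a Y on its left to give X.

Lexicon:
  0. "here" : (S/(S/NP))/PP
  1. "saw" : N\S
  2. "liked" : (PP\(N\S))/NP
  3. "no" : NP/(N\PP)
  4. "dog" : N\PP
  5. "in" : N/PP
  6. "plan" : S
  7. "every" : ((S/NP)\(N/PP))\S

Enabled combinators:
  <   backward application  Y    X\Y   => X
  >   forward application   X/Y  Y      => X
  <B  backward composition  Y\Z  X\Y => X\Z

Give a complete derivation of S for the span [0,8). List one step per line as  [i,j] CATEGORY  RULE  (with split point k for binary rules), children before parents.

[0,1] (S/(S/NP))/PP  lex  "here"
[1,2] N\S  lex  "saw"
[2,3] (PP\(N\S))/NP  lex  "liked"
[3,4] NP/(N\PP)  lex  "no"
[4,5] N\PP  lex  "dog"
[3,5] NP  >  k=4
[2,5] PP\(N\S)  >  k=3
[1,5] PP  <  k=2
[0,5] S/(S/NP)  >  k=1
[5,6] N/PP  lex  "in"
[6,7] S  lex  "plan"
[7,8] ((S/NP)\(N/PP))\S  lex  "every"
[6,8] (S/NP)\(N/PP)  <  k=7
[5,8] S/NP  <  k=6
[0,8] S  >  k=5

[0,8] S   >
  [0,5] S/(S/NP)   >
    [0,1] "here" : (S/(S/NP))/PP
    [1,5] PP   <
      [1,2] "saw" : N\S
      [2,5] PP\(N\S)   >
        [2,3] "liked" : (PP\(N\S))/NP
        [3,5] NP   >
          [3,4] "no" : NP/(N\PP)
          [4,5] "dog" : N\PP
  [5,8] S/NP   <
    [5,6] "in" : N/PP
    [6,8] (S/NP)\(N/PP)   <
      [6,7] "plan" : S
      [7,8] "every" : ((S/NP)\(N/PP))\S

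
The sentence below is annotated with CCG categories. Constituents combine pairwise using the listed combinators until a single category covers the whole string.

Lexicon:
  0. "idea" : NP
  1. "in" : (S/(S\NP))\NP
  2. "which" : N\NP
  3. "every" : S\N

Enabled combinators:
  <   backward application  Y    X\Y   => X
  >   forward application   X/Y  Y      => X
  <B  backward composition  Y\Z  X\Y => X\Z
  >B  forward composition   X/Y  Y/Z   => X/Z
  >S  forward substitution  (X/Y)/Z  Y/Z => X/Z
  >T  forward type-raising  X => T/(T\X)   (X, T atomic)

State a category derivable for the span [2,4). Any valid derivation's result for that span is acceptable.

[0,4] S   >
  [0,2] S/(S\NP)   <
    [0,1] "idea" : NP
    [1,2] "in" : (S/(S\NP))\NP
  [2,4] S\NP   <B
    [2,3] "which" : N\NP
    [3,4] "every" : S\N

S\NP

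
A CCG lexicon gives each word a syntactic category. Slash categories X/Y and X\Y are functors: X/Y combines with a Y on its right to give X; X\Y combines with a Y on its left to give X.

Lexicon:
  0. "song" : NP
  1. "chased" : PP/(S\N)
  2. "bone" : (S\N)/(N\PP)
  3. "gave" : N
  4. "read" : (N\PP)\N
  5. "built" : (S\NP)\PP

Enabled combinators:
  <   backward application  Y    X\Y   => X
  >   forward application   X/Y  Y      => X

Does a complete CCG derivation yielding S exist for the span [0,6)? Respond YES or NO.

[0,6] S   <
  [0,1] "song" : NP
  [1,6] S\NP   <
    [1,5] PP   >
      [1,2] "chased" : PP/(S\N)
      [2,5] S\N   >
        [2,3] "bone" : (S\N)/(N\PP)
        [3,5] N\PP   <
          [3,4] "gave" : N
          [4,5] "read" : (N\PP)\N
    [5,6] "built" : (S\NP)\PP

YES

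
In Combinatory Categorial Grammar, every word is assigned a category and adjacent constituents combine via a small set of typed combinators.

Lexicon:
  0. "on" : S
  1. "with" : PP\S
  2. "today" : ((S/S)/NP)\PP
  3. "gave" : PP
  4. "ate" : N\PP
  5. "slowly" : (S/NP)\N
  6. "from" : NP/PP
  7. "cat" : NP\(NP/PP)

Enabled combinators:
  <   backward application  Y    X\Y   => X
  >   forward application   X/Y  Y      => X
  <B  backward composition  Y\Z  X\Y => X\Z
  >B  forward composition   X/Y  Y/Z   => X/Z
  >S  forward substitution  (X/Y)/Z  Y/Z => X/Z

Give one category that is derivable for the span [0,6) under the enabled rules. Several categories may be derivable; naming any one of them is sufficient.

[0,8] S   >
  [0,6] S/NP   >S
    [0,3] (S/S)/NP   <
      [0,2] PP   <
        [0,1] "on" : S
        [1,2] "with" : PP\S
      [2,3] "today" : ((S/S)/NP)\PP
    [3,6] S/NP   <
      [3,5] N   <
        [3,4] "gave" : PP
        [4,5] "ate" : N\PP
      [5,6] "slowly" : (S/NP)\N
  [6,8] NP   <
    [6,7] "from" : NP/PP
    [7,8] "cat" : NP\(NP/PP)

S/NP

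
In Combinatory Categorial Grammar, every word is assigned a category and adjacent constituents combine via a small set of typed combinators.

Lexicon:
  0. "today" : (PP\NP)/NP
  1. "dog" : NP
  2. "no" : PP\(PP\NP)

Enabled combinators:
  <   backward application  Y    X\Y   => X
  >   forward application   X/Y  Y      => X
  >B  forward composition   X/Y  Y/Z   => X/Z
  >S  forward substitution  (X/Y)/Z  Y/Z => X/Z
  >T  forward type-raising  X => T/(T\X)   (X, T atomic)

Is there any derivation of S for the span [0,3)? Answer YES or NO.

NO

(PP\NP)/NP NP PP\(PP\NP)
CKY chart[0,3] = {N/(N\PP), NP/(NP\PP), PP, PP/(PP\PP), S/(S\PP)}; S ∉ chart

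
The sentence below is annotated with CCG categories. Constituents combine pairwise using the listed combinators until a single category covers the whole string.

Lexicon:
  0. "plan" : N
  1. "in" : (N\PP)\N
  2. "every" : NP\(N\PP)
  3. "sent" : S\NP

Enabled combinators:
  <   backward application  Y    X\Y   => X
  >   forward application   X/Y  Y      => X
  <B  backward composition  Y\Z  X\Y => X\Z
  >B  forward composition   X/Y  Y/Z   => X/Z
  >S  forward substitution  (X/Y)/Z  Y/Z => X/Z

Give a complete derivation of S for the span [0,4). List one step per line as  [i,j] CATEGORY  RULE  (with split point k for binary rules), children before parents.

[0,4] S   <
  [0,3] NP   <
    [0,2] N\PP   <
      [0,1] "plan" : N
      [1,2] "in" : (N\PP)\N
    [2,3] "every" : NP\(N\PP)
  [3,4] "sent" : S\NP

[0,1] N  lex  "plan"
[1,2] (N\PP)\N  lex  "in"
[0,2] N\PP  <  k=1
[2,3] NP\(N\PP)  lex  "every"
[0,3] NP  <  k=2
[3,4] S\NP  lex  "sent"
[0,4] S  <  k=3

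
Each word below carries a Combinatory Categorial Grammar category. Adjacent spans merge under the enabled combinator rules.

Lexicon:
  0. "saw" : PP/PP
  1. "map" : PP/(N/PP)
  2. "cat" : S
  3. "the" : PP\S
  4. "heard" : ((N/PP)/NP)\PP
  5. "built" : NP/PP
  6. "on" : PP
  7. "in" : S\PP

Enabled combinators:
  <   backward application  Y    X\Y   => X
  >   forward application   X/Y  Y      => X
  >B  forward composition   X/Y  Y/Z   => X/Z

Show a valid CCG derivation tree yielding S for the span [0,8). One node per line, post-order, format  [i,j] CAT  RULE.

[0,8] S   <
  [0,7] PP   >
    [0,5] PP/NP   >B
      [0,1] "saw" : PP/PP
      [1,5] PP/NP   >B
        [1,2] "map" : PP/(N/PP)
        [2,5] (N/PP)/NP   <
          [2,4] PP   <
            [2,3] "cat" : S
            [3,4] "the" : PP\S
          [4,5] "heard" : ((N/PP)/NP)\PP
    [5,7] NP   >
      [5,6] "built" : NP/PP
      [6,7] "on" : PP
  [7,8] "in" : S\PP

[0,1] PP/PP  lex  "saw"
[1,2] PP/(N/PP)  lex  "map"
[2,3] S  lex  "cat"
[3,4] PP\S  lex  "the"
[2,4] PP  <  k=3
[4,5] ((N/PP)/NP)\PP  lex  "heard"
[2,5] (N/PP)/NP  <  k=4
[1,5] PP/NP  >B  k=2
[0,5] PP/NP  >B  k=1
[5,6] NP/PP  lex  "built"
[6,7] PP  lex  "on"
[5,7] NP  >  k=6
[0,7] PP  >  k=5
[7,8] S\PP  lex  "in"
[0,8] S  <  k=7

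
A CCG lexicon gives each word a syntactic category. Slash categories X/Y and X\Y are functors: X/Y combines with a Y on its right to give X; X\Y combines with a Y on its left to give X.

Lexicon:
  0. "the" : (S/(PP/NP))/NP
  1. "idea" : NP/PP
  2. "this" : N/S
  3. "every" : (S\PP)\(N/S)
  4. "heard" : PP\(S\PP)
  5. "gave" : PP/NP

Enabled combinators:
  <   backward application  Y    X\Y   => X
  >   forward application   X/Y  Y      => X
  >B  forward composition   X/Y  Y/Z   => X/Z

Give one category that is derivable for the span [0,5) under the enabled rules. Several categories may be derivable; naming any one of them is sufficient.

[0,6] S   >
  [0,5] S/(PP/NP)   >
    [0,1] "the" : (S/(PP/NP))/NP
    [1,5] NP   >
      [1,2] "idea" : NP/PP
      [2,5] PP   <
        [2,4] S\PP   <
          [2,3] "this" : N/S
          [3,4] "every" : (S\PP)\(N/S)
        [4,5] "heard" : PP\(S\PP)
  [5,6] "gave" : PP/NP

S/(PP/NP)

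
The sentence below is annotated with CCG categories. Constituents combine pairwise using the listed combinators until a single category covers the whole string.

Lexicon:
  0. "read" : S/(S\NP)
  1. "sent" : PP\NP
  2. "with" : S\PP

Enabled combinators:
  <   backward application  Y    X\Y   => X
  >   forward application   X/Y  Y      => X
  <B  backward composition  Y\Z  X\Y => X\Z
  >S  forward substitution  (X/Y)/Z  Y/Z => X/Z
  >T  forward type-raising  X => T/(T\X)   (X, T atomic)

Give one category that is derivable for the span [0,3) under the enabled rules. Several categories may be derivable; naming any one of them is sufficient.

[0,3] S   >
  [0,1] "read" : S/(S\NP)
  [1,3] S\NP   <B
    [1,2] "sent" : PP\NP
    [2,3] "with" : S\PP

S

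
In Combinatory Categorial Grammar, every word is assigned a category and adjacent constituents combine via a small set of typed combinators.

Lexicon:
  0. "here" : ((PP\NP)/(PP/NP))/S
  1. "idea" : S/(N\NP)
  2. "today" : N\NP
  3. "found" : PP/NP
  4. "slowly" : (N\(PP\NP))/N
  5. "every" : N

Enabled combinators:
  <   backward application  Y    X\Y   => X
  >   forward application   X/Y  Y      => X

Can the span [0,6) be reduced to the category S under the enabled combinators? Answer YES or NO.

NO

((PP\NP)/(PP/NP))/S S/(N\NP) N\NP PP/NP (N\(PP\NP))/N N
CKY chart[0,6] = {N}; S ∉ chart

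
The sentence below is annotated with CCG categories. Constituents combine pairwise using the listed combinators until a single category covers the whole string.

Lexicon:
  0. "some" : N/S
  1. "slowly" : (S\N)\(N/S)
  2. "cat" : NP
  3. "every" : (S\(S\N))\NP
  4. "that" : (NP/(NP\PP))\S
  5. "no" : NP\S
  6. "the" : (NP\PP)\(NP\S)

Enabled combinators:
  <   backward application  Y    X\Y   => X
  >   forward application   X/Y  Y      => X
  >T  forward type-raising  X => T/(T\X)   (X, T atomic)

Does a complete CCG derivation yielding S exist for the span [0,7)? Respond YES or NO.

NO

N/S (S\N)\(N/S) NP (S\(S\N))\NP (NP/(NP\PP))\S NP\S (NP\PP)\(NP\S)
CKY chart[0,7] = {N/(N\NP), NP, NP/(NP\NP), PP/(PP\NP), S/(S\NP)}; S ∉ chart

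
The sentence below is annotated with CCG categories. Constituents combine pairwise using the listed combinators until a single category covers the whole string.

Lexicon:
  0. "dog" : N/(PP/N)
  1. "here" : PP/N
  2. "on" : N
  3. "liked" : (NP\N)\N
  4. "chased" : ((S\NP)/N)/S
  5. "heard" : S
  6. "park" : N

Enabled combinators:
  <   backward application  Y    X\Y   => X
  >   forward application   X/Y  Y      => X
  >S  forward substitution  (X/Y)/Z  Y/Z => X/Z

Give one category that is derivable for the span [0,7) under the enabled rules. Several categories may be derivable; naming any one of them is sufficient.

[0,7] S   <
  [0,4] NP   <
    [0,2] N   >
      [0,1] "dog" : N/(PP/N)
      [1,2] "here" : PP/N
    [2,4] NP\N   <
      [2,3] "on" : N
      [3,4] "liked" : (NP\N)\N
  [4,7] S\NP   >
    [4,6] (S\NP)/N   >
      [4,5] "chased" : ((S\NP)/N)/S
      [5,6] "heard" : S
    [6,7] "park" : N

S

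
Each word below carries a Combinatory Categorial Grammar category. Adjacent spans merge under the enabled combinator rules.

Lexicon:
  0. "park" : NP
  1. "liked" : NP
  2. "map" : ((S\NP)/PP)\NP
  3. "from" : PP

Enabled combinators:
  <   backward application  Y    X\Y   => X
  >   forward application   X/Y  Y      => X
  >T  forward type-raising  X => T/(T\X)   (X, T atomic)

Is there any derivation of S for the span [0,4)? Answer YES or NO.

YES

[0,4] S   >
  [0,1] S/(S\NP)   >T
    [0,1] "park" : NP
  [1,4] S\NP   >
    [1,3] (S\NP)/PP   <
      [1,2] "liked" : NP
      [2,3] "map" : ((S\NP)/PP)\NP
    [3,4] "from" : PP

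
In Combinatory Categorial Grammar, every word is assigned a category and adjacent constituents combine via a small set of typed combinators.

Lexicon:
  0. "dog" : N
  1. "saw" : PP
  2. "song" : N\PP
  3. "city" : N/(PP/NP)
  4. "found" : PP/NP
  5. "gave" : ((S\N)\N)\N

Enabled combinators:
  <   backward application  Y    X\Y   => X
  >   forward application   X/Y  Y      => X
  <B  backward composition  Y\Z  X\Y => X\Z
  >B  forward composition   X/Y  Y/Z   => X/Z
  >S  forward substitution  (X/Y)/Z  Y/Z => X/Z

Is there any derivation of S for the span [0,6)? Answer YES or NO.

[0,6] S   <
  [0,1] "dog" : N
  [1,6] S\N   <
    [1,3] N   <
      [1,2] "saw" : PP
      [2,3] "song" : N\PP
    [3,6] (S\N)\N   <
      [3,5] N   >
        [3,4] "city" : N/(PP/NP)
        [4,5] "found" : PP/NP
      [5,6] "gave" : ((S\N)\N)\N

YES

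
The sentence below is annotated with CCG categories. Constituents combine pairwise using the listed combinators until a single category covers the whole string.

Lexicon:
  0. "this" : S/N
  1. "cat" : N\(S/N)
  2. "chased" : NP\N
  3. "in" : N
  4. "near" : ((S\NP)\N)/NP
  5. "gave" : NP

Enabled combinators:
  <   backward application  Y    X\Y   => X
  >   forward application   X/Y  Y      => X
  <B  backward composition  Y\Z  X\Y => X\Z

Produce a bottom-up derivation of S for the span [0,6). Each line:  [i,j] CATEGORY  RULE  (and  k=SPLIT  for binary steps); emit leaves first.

[0,1] S/N  lex  "this"
[1,2] N\(S/N)  lex  "cat"
[0,2] N  <  k=1
[2,3] NP\N  lex  "chased"
[0,3] NP  <  k=2
[3,4] N  lex  "in"
[4,5] ((S\NP)\N)/NP  lex  "near"
[5,6] NP  lex  "gave"
[4,6] (S\NP)\N  >  k=5
[3,6] S\NP  <  k=4
[0,6] S  <  k=3

[0,6] S   <
  [0,3] NP   <
    [0,2] N   <
      [0,1] "this" : S/N
      [1,2] "cat" : N\(S/N)
    [2,3] "chased" : NP\N
  [3,6] S\NP   <
    [3,4] "in" : N
    [4,6] (S\NP)\N   >
      [4,5] "near" : ((S\NP)\N)/NP
      [5,6] "gave" : NP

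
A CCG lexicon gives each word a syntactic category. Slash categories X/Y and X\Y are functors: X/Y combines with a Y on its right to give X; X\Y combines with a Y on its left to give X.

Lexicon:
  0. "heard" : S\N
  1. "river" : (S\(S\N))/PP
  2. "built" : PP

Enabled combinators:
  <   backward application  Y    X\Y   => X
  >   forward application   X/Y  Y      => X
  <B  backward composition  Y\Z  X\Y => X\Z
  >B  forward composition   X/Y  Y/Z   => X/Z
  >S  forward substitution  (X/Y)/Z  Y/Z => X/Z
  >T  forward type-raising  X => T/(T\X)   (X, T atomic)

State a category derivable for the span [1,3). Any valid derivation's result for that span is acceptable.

S\(S\N)

[0,3] S   <
  [0,1] "heard" : S\N
  [1,3] S\(S\N)   >
    [1,2] "river" : (S\(S\N))/PP
    [2,3] "built" : PP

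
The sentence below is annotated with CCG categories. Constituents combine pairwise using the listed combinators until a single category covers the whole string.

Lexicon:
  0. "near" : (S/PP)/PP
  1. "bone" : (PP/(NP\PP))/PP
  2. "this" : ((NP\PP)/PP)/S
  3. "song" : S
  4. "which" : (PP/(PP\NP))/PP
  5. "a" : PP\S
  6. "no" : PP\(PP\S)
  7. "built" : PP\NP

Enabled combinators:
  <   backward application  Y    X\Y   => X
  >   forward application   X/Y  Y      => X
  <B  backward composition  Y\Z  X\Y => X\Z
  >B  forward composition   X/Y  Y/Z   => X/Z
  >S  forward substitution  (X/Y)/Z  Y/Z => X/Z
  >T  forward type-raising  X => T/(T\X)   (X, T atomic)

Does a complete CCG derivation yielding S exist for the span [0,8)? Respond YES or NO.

YES

[0,8] S   >
  [0,4] S/PP   >S
    [0,1] "near" : (S/PP)/PP
    [1,4] PP/PP   >S
      [1,2] "bone" : (PP/(NP\PP))/PP
      [2,4] (NP\PP)/PP   >
        [2,3] "this" : ((NP\PP)/PP)/S
        [3,4] "song" : S
  [4,8] PP   >
    [4,7] PP/(PP\NP)   >
      [4,5] "which" : (PP/(PP\NP))/PP
      [5,7] PP   <
        [5,6] "a" : PP\S
        [6,7] "no" : PP\(PP\S)
    [7,8] "built" : PP\NP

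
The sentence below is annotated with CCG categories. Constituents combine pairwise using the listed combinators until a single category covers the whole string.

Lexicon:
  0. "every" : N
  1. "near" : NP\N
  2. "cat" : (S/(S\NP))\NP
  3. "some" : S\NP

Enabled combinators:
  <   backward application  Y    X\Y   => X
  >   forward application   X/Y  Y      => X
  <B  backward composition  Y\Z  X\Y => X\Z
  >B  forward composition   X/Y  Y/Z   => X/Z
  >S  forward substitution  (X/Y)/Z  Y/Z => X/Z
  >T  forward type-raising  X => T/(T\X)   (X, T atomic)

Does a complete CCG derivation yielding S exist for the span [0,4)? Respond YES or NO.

YES

[0,4] S   >
  [0,3] S/(S\NP)   <
    [0,2] NP   <
      [0,1] "every" : N
      [1,2] "near" : NP\N
    [2,3] "cat" : (S/(S\NP))\NP
  [3,4] "some" : S\NP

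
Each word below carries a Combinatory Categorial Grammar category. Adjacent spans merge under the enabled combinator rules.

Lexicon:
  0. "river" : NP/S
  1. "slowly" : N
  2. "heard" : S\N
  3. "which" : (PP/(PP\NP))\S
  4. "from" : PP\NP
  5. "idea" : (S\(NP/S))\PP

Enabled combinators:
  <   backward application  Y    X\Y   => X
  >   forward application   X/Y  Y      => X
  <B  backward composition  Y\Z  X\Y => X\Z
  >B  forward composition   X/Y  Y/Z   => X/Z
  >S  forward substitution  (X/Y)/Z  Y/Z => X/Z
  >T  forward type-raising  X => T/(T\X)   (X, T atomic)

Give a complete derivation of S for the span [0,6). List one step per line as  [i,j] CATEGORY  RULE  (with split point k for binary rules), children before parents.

[0,1] NP/S  lex  "river"
[1,2] N  lex  "slowly"
[2,3] S\N  lex  "heard"
[1,3] S  <  k=2
[3,4] (PP/(PP\NP))\S  lex  "which"
[1,4] PP/(PP\NP)  <  k=3
[4,5] PP\NP  lex  "from"
[1,5] PP  >  k=4
[5,6] (S\(NP/S))\PP  lex  "idea"
[1,6] S\(NP/S)  <  k=5
[0,6] S  <  k=1

[0,6] S   <
  [0,1] "river" : NP/S
  [1,6] S\(NP/S)   <
    [1,5] PP   >
      [1,4] PP/(PP\NP)   <
        [1,3] S   <
          [1,2] "slowly" : N
          [2,3] "heard" : S\N
        [3,4] "which" : (PP/(PP\NP))\S
      [4,5] "from" : PP\NP
    [5,6] "idea" : (S\(NP/S))\PP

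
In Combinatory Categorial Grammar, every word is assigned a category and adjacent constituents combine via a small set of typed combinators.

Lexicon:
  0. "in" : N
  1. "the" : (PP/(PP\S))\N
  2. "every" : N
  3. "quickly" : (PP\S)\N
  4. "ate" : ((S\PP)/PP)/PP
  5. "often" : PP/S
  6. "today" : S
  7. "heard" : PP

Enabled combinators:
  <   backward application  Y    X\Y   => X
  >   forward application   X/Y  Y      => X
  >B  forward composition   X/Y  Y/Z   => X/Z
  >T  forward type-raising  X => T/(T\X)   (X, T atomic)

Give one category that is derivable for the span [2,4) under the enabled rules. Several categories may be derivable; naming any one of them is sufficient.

PP\S

[0,8] S   <
  [0,4] PP   >
    [0,2] PP/(PP\S)   <
      [0,1] "in" : N
      [1,2] "the" : (PP/(PP\S))\N
    [2,4] PP\S   <
      [2,3] "every" : N
      [3,4] "quickly" : (PP\S)\N
  [4,8] S\PP   >
    [4,7] (S\PP)/PP   >
      [4,5] "ate" : ((S\PP)/PP)/PP
      [5,7] PP   >
        [5,6] "often" : PP/S
        [6,7] "today" : S
    [7,8] "heard" : PP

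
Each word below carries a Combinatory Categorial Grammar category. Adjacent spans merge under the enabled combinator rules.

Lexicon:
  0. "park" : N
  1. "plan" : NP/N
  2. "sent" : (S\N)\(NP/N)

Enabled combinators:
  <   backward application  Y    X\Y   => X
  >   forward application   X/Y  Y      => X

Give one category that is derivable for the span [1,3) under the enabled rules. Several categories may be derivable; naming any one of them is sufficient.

[0,3] S   <
  [0,1] "park" : N
  [1,3] S\N   <
    [1,2] "plan" : NP/N
    [2,3] "sent" : (S\N)\(NP/N)

S\N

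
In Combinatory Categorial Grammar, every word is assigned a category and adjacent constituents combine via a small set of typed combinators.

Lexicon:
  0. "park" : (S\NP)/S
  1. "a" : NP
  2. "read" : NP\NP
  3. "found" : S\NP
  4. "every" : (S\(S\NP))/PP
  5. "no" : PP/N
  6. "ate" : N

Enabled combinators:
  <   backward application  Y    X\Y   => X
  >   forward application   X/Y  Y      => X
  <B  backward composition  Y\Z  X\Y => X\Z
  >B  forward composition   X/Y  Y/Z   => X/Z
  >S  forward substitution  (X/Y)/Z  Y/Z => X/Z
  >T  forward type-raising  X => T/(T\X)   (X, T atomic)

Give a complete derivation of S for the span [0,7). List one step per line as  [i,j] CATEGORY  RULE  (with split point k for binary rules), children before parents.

[0,1] (S\NP)/S  lex  "park"
[1,2] NP  lex  "a"
[1,2] S/(S\NP)  >T
[2,3] NP\NP  lex  "read"
[3,4] S\NP  lex  "found"
[2,4] S\NP  <B  k=3
[1,4] S  >  k=2
[0,4] S\NP  >  k=1
[4,5] (S\(S\NP))/PP  lex  "every"
[5,6] PP/N  lex  "no"
[6,7] N  lex  "ate"
[5,7] PP  >  k=6
[4,7] S\(S\NP)  >  k=5
[0,7] S  <  k=4

[0,7] S   <
  [0,4] S\NP   >
    [0,1] "park" : (S\NP)/S
    [1,4] S   >
      [1,2] S/(S\NP)   >T
        [1,2] "a" : NP
      [2,4] S\NP   <B
        [2,3] "read" : NP\NP
        [3,4] "found" : S\NP
  [4,7] S\(S\NP)   >
    [4,5] "every" : (S\(S\NP))/PP
    [5,7] PP   >
      [5,6] "no" : PP/N
      [6,7] "ate" : N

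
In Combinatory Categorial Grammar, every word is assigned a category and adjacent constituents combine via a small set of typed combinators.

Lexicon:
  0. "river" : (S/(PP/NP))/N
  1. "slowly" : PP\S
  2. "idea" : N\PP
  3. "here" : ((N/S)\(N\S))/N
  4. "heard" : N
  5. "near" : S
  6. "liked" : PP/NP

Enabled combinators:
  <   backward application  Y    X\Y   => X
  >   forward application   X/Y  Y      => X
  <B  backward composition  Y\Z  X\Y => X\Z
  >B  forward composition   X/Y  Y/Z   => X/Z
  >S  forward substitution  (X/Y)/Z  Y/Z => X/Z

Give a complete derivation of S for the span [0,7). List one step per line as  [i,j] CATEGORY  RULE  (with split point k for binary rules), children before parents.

[0,7] S   >
  [0,6] S/(PP/NP)   >
    [0,1] "river" : (S/(PP/NP))/N
    [1,6] N   >
      [1,5] N/S   <
        [1,3] N\S   <B
          [1,2] "slowly" : PP\S
          [2,3] "idea" : N\PP
        [3,5] (N/S)\(N\S)   >
          [3,4] "here" : ((N/S)\(N\S))/N
          [4,5] "heard" : N
      [5,6] "near" : S
  [6,7] "liked" : PP/NP

[0,1] (S/(PP/NP))/N  lex  "river"
[1,2] PP\S  lex  "slowly"
[2,3] N\PP  lex  "idea"
[1,3] N\S  <B  k=2
[3,4] ((N/S)\(N\S))/N  lex  "here"
[4,5] N  lex  "heard"
[3,5] (N/S)\(N\S)  >  k=4
[1,5] N/S  <  k=3
[5,6] S  lex  "near"
[1,6] N  >  k=5
[0,6] S/(PP/NP)  >  k=1
[6,7] PP/NP  lex  "liked"
[0,7] S  >  k=6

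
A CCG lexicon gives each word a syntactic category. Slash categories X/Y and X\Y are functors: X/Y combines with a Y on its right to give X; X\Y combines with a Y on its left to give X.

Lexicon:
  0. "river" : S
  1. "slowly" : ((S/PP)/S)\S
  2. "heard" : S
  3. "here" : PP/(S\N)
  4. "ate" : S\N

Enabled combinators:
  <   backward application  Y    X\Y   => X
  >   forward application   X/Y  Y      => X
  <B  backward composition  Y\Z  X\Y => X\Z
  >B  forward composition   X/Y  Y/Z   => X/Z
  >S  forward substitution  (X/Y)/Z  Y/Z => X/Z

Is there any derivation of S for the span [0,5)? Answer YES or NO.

[0,5] S   >
  [0,3] S/PP   >
    [0,2] (S/PP)/S   <
      [0,1] "river" : S
      [1,2] "slowly" : ((S/PP)/S)\S
    [2,3] "heard" : S
  [3,5] PP   >
    [3,4] "here" : PP/(S\N)
    [4,5] "ate" : S\N

YES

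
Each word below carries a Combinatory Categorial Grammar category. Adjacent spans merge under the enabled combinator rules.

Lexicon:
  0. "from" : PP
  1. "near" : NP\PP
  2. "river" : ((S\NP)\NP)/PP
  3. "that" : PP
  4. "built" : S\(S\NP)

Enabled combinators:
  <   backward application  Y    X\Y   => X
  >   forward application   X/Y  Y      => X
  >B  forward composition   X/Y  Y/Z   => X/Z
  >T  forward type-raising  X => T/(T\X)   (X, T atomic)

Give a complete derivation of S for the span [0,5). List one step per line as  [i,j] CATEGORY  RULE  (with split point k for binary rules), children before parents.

[0,1] PP  lex  "from"
[0,1] NP/(NP\PP)  >T
[1,2] NP\PP  lex  "near"
[0,2] NP  >  k=1
[2,3] ((S\NP)\NP)/PP  lex  "river"
[3,4] PP  lex  "that"
[2,4] (S\NP)\NP  >  k=3
[0,4] S\NP  <  k=2
[4,5] S\(S\NP)  lex  "built"
[0,5] S  <  k=4

[0,5] S   <
  [0,4] S\NP   <
    [0,2] NP   >
      [0,1] NP/(NP\PP)   >T
        [0,1] "from" : PP
      [1,2] "near" : NP\PP
    [2,4] (S\NP)\NP   >
      [2,3] "river" : ((S\NP)\NP)/PP
      [3,4] "that" : PP
  [4,5] "built" : S\(S\NP)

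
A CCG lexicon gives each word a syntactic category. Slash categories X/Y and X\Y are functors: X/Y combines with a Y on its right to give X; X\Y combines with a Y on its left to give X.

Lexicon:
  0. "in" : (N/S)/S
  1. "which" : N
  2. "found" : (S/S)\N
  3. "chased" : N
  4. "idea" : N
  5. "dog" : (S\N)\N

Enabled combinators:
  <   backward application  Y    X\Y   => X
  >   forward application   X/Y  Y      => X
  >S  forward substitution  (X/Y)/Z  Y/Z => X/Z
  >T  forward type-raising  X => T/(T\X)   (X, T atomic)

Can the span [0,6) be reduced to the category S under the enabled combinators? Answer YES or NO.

NO

(N/S)/S N (S/S)\N N N (S\N)\N
CKY chart[0,6] = {N, N/(N\N), N/S, NP/(NP\N), PP/(PP\N), S/(S\N)}; S ∉ chart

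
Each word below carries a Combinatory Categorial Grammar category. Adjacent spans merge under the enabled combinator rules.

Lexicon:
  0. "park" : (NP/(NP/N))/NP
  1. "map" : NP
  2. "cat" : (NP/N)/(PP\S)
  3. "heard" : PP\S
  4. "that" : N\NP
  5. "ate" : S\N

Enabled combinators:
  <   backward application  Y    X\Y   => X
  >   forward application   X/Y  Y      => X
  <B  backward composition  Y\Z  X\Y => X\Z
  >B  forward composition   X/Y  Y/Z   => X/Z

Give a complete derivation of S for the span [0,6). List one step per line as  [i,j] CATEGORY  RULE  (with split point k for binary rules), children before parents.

[0,1] (NP/(NP/N))/NP  lex  "park"
[1,2] NP  lex  "map"
[0,2] NP/(NP/N)  >  k=1
[2,3] (NP/N)/(PP\S)  lex  "cat"
[3,4] PP\S  lex  "heard"
[2,4] NP/N  >  k=3
[0,4] NP  >  k=2
[4,5] N\NP  lex  "that"
[5,6] S\N  lex  "ate"
[4,6] S\NP  <B  k=5
[0,6] S  <  k=4

[0,6] S   <
  [0,4] NP   >
    [0,2] NP/(NP/N)   >
      [0,1] "park" : (NP/(NP/N))/NP
      [1,2] "map" : NP
    [2,4] NP/N   >
      [2,3] "cat" : (NP/N)/(PP\S)
      [3,4] "heard" : PP\S
  [4,6] S\NP   <B
    [4,5] "that" : N\NP
    [5,6] "ate" : S\N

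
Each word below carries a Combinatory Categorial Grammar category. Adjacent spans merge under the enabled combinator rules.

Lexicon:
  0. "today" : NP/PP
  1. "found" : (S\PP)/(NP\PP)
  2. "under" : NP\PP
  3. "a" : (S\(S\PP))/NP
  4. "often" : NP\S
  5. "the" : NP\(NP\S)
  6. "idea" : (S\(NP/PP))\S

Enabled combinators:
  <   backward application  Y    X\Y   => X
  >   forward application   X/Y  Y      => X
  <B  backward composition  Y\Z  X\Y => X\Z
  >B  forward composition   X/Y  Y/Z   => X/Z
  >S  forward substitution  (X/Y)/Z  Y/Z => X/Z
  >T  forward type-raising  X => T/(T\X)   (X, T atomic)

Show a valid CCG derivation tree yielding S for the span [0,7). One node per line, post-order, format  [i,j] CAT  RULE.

[0,7] S   <
  [0,1] "today" : NP/PP
  [1,7] S\(NP/PP)   <
    [1,6] S   <
      [1,3] S\PP   >
        [1,2] "found" : (S\PP)/(NP\PP)
        [2,3] "under" : NP\PP
      [3,6] S\(S\PP)   >
        [3,4] "a" : (S\(S\PP))/NP
        [4,6] NP   <
          [4,5] "often" : NP\S
          [5,6] "the" : NP\(NP\S)
    [6,7] "idea" : (S\(NP/PP))\S

[0,1] NP/PP  lex  "today"
[1,2] (S\PP)/(NP\PP)  lex  "found"
[2,3] NP\PP  lex  "under"
[1,3] S\PP  >  k=2
[3,4] (S\(S\PP))/NP  lex  "a"
[4,5] NP\S  lex  "often"
[5,6] NP\(NP\S)  lex  "the"
[4,6] NP  <  k=5
[3,6] S\(S\PP)  >  k=4
[1,6] S  <  k=3
[6,7] (S\(NP/PP))\S  lex  "idea"
[1,7] S\(NP/PP)  <  k=6
[0,7] S  <  k=1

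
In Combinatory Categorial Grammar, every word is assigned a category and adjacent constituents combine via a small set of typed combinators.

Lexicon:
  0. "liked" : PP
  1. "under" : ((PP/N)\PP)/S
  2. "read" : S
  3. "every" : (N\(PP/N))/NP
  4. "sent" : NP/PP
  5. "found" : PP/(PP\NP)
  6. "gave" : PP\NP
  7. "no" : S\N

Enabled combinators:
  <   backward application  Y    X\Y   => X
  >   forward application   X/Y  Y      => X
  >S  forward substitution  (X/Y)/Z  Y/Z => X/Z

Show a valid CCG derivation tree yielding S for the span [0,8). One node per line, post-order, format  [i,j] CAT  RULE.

[0,8] S   <
  [0,7] N   <
    [0,3] PP/N   <
      [0,1] "liked" : PP
      [1,3] (PP/N)\PP   >
        [1,2] "under" : ((PP/N)\PP)/S
        [2,3] "read" : S
    [3,7] N\(PP/N)   >
      [3,4] "every" : (N\(PP/N))/NP
      [4,7] NP   >
        [4,5] "sent" : NP/PP
        [5,7] PP   >
          [5,6] "found" : PP/(PP\NP)
          [6,7] "gave" : PP\NP
  [7,8] "no" : S\N

[0,1] PP  lex  "liked"
[1,2] ((PP/N)\PP)/S  lex  "under"
[2,3] S  lex  "read"
[1,3] (PP/N)\PP  >  k=2
[0,3] PP/N  <  k=1
[3,4] (N\(PP/N))/NP  lex  "every"
[4,5] NP/PP  lex  "sent"
[5,6] PP/(PP\NP)  lex  "found"
[6,7] PP\NP  lex  "gave"
[5,7] PP  >  k=6
[4,7] NP  >  k=5
[3,7] N\(PP/N)  >  k=4
[0,7] N  <  k=3
[7,8] S\N  lex  "no"
[0,8] S  <  k=7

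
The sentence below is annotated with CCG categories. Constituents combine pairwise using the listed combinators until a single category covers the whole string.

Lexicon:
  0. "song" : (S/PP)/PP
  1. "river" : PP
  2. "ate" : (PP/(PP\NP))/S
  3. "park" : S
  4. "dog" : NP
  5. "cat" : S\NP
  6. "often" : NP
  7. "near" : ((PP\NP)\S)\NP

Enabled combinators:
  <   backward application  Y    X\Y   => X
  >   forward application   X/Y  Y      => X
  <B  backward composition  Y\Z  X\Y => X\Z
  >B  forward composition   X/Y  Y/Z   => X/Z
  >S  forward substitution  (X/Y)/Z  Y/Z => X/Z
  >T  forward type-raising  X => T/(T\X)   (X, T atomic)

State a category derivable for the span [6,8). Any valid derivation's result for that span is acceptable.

[0,8] S   >
  [0,2] S/PP   >
    [0,1] "song" : (S/PP)/PP
    [1,2] "river" : PP
  [2,8] PP   >
    [2,4] PP/(PP\NP)   >
      [2,3] "ate" : (PP/(PP\NP))/S
      [3,4] "park" : S
    [4,8] PP\NP   <
      [4,6] S   >
        [4,5] S/(S\NP)   >T
          [4,5] "dog" : NP
        [5,6] "cat" : S\NP
      [6,8] (PP\NP)\S   <
        [6,7] "often" : NP
        [7,8] "near" : ((PP\NP)\S)\NP

(PP\NP)\S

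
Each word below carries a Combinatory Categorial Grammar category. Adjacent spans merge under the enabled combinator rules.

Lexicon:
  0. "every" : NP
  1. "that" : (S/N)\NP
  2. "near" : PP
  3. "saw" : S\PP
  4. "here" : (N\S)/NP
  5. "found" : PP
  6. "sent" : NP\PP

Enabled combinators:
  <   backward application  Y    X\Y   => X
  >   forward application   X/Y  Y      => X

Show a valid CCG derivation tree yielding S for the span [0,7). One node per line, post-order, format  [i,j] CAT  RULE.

[0,7] S   >
  [0,2] S/N   <
    [0,1] "every" : NP
    [1,2] "that" : (S/N)\NP
  [2,7] N   <
    [2,4] S   <
      [2,3] "near" : PP
      [3,4] "saw" : S\PP
    [4,7] N\S   >
      [4,5] "here" : (N\S)/NP
      [5,7] NP   <
        [5,6] "found" : PP
        [6,7] "sent" : NP\PP

[0,1] NP  lex  "every"
[1,2] (S/N)\NP  lex  "that"
[0,2] S/N  <  k=1
[2,3] PP  lex  "near"
[3,4] S\PP  lex  "saw"
[2,4] S  <  k=3
[4,5] (N\S)/NP  lex  "here"
[5,6] PP  lex  "found"
[6,7] NP\PP  lex  "sent"
[5,7] NP  <  k=6
[4,7] N\S  >  k=5
[2,7] N  <  k=4
[0,7] S  >  k=2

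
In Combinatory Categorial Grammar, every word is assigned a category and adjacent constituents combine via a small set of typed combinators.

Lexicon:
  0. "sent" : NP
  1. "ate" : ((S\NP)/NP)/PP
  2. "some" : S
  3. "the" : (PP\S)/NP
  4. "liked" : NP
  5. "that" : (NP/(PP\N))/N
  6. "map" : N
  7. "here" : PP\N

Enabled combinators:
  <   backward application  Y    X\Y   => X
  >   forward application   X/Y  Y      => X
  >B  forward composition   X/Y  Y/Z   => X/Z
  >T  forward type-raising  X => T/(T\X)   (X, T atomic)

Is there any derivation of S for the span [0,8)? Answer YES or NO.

YES

[0,8] S   >
  [0,1] S/(S\NP)   >T
    [0,1] "sent" : NP
  [1,8] S\NP   >
    [1,5] (S\NP)/NP   >
      [1,2] "ate" : ((S\NP)/NP)/PP
      [2,5] PP   >
        [2,3] PP/(PP\S)   >T
          [2,3] "some" : S
        [3,5] PP\S   >
          [3,4] "the" : (PP\S)/NP
          [4,5] "liked" : NP
    [5,8] NP   >
      [5,7] NP/(PP\N)   >
        [5,6] "that" : (NP/(PP\N))/N
        [6,7] "map" : N
      [7,8] "here" : PP\N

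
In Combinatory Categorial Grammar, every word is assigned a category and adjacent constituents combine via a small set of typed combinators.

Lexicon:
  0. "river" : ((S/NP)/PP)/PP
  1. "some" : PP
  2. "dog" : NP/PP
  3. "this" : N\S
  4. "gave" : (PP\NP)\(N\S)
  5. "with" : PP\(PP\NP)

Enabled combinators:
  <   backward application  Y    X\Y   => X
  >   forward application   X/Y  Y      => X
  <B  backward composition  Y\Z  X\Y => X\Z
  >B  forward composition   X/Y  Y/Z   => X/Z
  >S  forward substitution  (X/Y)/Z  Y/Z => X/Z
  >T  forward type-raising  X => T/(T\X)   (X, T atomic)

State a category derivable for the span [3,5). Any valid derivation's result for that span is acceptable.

[0,6] S   >
  [0,3] S/PP   >S
    [0,2] (S/NP)/PP   >
      [0,1] "river" : ((S/NP)/PP)/PP
      [1,2] "some" : PP
    [2,3] "dog" : NP/PP
  [3,6] PP   <
    [3,5] PP\NP   <
      [3,4] "this" : N\S
      [4,5] "gave" : (PP\NP)\(N\S)
    [5,6] "with" : PP\(PP\NP)

PP\NP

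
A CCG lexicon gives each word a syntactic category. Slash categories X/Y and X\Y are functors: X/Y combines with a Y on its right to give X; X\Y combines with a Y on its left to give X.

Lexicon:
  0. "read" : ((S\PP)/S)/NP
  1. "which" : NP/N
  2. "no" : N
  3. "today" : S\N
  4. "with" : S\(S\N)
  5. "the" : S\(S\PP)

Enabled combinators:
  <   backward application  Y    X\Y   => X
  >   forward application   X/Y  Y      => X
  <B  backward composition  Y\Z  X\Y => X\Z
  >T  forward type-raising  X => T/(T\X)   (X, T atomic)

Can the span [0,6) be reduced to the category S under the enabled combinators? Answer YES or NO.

[0,6] S   <
  [0,5] S\PP   >
    [0,3] (S\PP)/S   >
      [0,1] "read" : ((S\PP)/S)/NP
      [1,3] NP   >
        [1,2] "which" : NP/N
        [2,3] "no" : N
    [3,5] S   <
      [3,4] "today" : S\N
      [4,5] "with" : S\(S\N)
  [5,6] "the" : S\(S\PP)

YES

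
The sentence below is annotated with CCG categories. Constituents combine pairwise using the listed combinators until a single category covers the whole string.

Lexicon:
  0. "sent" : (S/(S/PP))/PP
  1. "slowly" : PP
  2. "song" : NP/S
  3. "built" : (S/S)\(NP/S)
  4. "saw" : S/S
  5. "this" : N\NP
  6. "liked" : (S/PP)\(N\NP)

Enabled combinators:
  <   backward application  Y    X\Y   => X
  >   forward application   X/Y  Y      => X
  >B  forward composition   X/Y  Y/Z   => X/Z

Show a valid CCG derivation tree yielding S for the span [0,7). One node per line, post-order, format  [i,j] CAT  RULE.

[0,1] (S/(S/PP))/PP  lex  "sent"
[1,2] PP  lex  "slowly"
[0,2] S/(S/PP)  >  k=1
[2,3] NP/S  lex  "song"
[3,4] (S/S)\(NP/S)  lex  "built"
[2,4] S/S  <  k=3
[4,5] S/S  lex  "saw"
[5,6] N\NP  lex  "this"
[6,7] (S/PP)\(N\NP)  lex  "liked"
[5,7] S/PP  <  k=6
[4,7] S/PP  >B  k=5
[2,7] S/PP  >B  k=4
[0,7] S  >  k=2

[0,7] S   >
  [0,2] S/(S/PP)   >
    [0,1] "sent" : (S/(S/PP))/PP
    [1,2] "slowly" : PP
  [2,7] S/PP   >B
    [2,4] S/S   <
      [2,3] "song" : NP/S
      [3,4] "built" : (S/S)\(NP/S)
    [4,7] S/PP   >B
      [4,5] "saw" : S/S
      [5,7] S/PP   <
        [5,6] "this" : N\NP
        [6,7] "liked" : (S/PP)\(N\NP)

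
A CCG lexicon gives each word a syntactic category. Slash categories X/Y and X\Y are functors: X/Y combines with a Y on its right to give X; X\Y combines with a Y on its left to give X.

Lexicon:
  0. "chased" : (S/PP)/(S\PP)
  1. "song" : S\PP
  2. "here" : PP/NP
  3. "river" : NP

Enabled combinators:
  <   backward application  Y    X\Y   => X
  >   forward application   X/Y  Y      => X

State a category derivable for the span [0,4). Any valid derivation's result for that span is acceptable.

S

[0,4] S   >
  [0,2] S/PP   >
    [0,1] "chased" : (S/PP)/(S\PP)
    [1,2] "song" : S\PP
  [2,4] PP   >
    [2,3] "here" : PP/NP
    [3,4] "river" : NP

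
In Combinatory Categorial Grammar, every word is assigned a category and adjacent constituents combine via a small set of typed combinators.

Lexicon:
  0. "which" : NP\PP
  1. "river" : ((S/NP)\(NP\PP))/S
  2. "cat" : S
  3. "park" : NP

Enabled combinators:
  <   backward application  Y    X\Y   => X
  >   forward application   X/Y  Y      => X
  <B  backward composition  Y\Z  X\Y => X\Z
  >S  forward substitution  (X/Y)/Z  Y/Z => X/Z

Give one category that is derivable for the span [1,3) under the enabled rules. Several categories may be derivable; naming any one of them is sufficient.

(S/NP)\(NP\PP)

[0,4] S   >
  [0,3] S/NP   <
    [0,1] "which" : NP\PP
    [1,3] (S/NP)\(NP\PP)   >
      [1,2] "river" : ((S/NP)\(NP\PP))/S
      [2,3] "cat" : S
  [3,4] "park" : NP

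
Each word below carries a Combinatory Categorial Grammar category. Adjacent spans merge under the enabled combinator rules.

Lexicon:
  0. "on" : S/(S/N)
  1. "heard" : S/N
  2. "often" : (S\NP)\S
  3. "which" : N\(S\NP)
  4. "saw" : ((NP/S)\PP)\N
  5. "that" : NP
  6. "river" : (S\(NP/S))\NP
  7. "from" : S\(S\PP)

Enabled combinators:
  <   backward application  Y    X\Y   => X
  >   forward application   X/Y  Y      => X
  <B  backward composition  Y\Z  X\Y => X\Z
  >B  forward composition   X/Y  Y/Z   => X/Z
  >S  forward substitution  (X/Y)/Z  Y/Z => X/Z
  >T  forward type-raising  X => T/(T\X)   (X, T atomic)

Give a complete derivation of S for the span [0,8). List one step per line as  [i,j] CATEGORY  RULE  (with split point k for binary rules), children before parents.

[0,1] S/(S/N)  lex  "on"
[1,2] S/N  lex  "heard"
[0,2] S  >  k=1
[2,3] (S\NP)\S  lex  "often"
[3,4] N\(S\NP)  lex  "which"
[2,4] N\S  <B  k=3
[0,4] N  <  k=2
[4,5] ((NP/S)\PP)\N  lex  "saw"
[0,5] (NP/S)\PP  <  k=4
[5,6] NP  lex  "that"
[6,7] (S\(NP/S))\NP  lex  "river"
[5,7] S\(NP/S)  <  k=6
[0,7] S\PP  <B  k=5
[7,8] S\(S\PP)  lex  "from"
[0,8] S  <  k=7

[0,8] S   <
  [0,7] S\PP   <B
    [0,5] (NP/S)\PP   <
      [0,4] N   <
        [0,2] S   >
          [0,1] "on" : S/(S/N)
          [1,2] "heard" : S/N
        [2,4] N\S   <B
          [2,3] "often" : (S\NP)\S
          [3,4] "which" : N\(S\NP)
      [4,5] "saw" : ((NP/S)\PP)\N
    [5,7] S\(NP/S)   <
      [5,6] "that" : NP
      [6,7] "river" : (S\(NP/S))\NP
  [7,8] "from" : S\(S\PP)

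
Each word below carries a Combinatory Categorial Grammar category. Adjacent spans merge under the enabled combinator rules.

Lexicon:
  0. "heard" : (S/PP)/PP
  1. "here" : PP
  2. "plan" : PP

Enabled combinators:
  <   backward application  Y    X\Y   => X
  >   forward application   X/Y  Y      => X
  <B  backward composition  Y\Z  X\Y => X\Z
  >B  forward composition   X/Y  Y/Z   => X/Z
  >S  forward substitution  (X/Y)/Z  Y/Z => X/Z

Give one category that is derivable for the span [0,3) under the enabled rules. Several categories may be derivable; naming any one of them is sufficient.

S

[0,3] S   >
  [0,2] S/PP   >
    [0,1] "heard" : (S/PP)/PP
    [1,2] "here" : PP
  [2,3] "plan" : PP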